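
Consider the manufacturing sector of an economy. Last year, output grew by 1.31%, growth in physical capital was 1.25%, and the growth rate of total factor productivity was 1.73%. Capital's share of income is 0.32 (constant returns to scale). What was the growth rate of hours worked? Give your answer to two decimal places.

-1.21%

Labor's share = 1 − 0.32 = 0.68.
gY = gA + 0.32×1.25 + 0.68×g.
0.68×g = 1.31 − 1.73 − 0.4 = -0.82.
g = -0.82 / 0.68 = -1.2059%.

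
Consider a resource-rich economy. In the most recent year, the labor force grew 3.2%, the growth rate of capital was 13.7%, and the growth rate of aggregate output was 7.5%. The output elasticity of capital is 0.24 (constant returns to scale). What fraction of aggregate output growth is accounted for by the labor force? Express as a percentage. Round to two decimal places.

32.43%

Labor's share = 1 − 0.24 = 0.76.
The labor force contributed 0.76 × 3.2 = 2.432 pp.
Share of growth = 2.432 / 7.5 × 100 = 32.4267%.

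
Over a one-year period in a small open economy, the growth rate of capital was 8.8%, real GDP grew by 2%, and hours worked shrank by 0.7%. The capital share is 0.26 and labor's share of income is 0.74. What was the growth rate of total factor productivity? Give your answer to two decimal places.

0.23%

Labor's share = 1 − 0.26 = 0.74.
Capital: 0.26 × 8.8 = 2.288 pp.
Hours worked: 0.74 × (-0.7) = -0.518 pp.
TFP growth = 2 − 1.77 = 0.23%.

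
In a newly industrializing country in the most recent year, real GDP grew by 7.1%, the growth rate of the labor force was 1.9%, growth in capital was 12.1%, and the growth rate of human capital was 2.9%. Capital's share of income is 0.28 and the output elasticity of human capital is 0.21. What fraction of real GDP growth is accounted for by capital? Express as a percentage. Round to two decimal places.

Capital contributed 0.28 × 12.1 = 3.388 pp.
Share of growth = 3.388 / 7.1 × 100 = 47.7183%.

Capital accounted for 47.72% of growth.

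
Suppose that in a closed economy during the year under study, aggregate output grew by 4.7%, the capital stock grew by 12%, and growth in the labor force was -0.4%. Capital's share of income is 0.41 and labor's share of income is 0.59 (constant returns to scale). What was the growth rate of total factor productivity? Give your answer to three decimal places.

Labor's share = 1 − 0.41 = 0.59.
The capital stock: 0.41 × 12 = 4.92 pp.
The labor force: 0.59 × (-0.4) = -0.236 pp.
TFP growth = 4.7 − 4.684 = 0.016%.

Total factor productivity growth was 0.016%.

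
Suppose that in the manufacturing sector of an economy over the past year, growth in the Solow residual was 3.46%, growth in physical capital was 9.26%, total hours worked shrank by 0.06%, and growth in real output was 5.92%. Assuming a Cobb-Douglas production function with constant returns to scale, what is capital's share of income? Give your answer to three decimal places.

Capital's share of income is 0.270.

gY = gA + α·gK + (1−α)·gL, so gY − gA − gL = α(gK − gL).
5.92 − 3.46 + 0.06 = α × (9.26 − (-0.06)).
2.52 = 9.32 α, so α = 0.27039.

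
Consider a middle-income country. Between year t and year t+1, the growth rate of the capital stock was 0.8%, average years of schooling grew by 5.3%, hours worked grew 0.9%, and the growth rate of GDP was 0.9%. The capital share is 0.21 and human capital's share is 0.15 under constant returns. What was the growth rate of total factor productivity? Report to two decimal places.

Labor's share = 1 − 0.21 − 0.15 = 0.64.
The capital stock: 0.21 × 0.8 = 0.168 pp.
Average years of schooling: 0.15 × 5.3 = 0.795 pp.
Hours worked: 0.64 × 0.9 = 0.576 pp.
TFP growth = 0.9 − 1.539 = -0.639%.

-0.64%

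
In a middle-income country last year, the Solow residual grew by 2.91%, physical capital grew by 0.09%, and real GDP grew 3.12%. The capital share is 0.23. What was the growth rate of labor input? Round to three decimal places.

0.246%

Labor's share = 1 − 0.23 = 0.77.
gY = gA + 0.23×0.09 + 0.77×g.
0.77×g = 3.12 − 2.91 − 0.0207 = 0.1893.
g = 0.1893 / 0.77 = 0.24584%.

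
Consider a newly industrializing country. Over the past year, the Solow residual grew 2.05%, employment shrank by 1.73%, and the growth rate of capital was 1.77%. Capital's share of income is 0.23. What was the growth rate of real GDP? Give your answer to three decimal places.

Labor's share = 1 − 0.23 = 0.77.
Capital: 0.23 × 1.77 = 0.4071 pp.
Employment: 0.77 × (-1.73) = -1.3321 pp.
Output growth = 2.05 + (-0.925) = 1.125%.

1.125%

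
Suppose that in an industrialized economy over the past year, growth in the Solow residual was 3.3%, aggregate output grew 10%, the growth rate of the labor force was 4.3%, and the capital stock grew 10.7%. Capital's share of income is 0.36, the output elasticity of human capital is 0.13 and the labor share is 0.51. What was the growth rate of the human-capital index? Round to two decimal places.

5.04%

Labor's share = 1 − 0.36 − 0.13 = 0.51.
gY = gA + 0.36×10.7 + 0.51×4.3 + 0.13×g.
0.13×g = 10 − 3.3 − 6.045 = 0.655.
g = 0.655 / 0.13 = 5.0385%.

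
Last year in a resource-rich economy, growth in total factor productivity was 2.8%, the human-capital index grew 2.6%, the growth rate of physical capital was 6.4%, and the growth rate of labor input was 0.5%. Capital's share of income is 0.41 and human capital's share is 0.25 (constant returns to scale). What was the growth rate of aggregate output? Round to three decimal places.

Aggregate output grew 6.244%.

Labor's share = 1 − 0.41 − 0.25 = 0.34.
Physical capital: 0.41 × 6.4 = 2.624 pp.
The human-capital index: 0.25 × 2.6 = 0.65 pp.
Labor input: 0.34 × 0.5 = 0.17 pp.
Output growth = 2.8 + 3.444 = 6.244%.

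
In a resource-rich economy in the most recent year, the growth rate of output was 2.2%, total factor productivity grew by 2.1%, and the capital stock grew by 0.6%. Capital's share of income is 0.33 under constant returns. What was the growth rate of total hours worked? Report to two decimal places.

-0.15%

Labor's share = 1 − 0.33 = 0.67.
gY = gA + 0.33×0.6 + 0.67×g.
0.67×g = 2.2 − 2.1 − 0.198 = -0.098.
g = -0.098 / 0.67 = -0.1463%.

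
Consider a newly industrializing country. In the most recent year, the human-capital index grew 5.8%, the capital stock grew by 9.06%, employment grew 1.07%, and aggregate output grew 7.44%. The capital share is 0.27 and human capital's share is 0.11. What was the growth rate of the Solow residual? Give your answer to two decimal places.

Labor's share = 1 − 0.27 − 0.11 = 0.62.
The capital stock: 0.27 × 9.06 = 2.4462 pp.
The human-capital index: 0.11 × 5.8 = 0.638 pp.
Employment: 0.62 × 1.07 = 0.6634 pp.
TFP growth = 7.44 − 3.7476 = 3.6924%.

3.69%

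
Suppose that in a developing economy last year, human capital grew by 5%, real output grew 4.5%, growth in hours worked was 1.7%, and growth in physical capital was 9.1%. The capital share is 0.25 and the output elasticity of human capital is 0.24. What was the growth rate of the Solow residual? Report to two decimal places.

Labor's share = 1 − 0.25 − 0.24 = 0.51.
Physical capital: 0.25 × 9.1 = 2.275 pp.
Human capital: 0.24 × 5 = 1.2 pp.
Hours worked: 0.51 × 1.7 = 0.867 pp.
TFP growth = 4.5 − 4.342 = 0.158%.

0.16%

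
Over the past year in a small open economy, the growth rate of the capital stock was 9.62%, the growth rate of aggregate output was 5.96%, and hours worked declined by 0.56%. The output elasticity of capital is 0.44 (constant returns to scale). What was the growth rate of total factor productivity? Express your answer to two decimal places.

Labor's share = 1 − 0.44 = 0.56.
The capital stock: 0.44 × 9.62 = 4.2328 pp.
Hours worked: 0.56 × (-0.56) = -0.3136 pp.
TFP growth = 5.96 − 3.9192 = 2.0408%.

Total factor productivity growth was 2.04%.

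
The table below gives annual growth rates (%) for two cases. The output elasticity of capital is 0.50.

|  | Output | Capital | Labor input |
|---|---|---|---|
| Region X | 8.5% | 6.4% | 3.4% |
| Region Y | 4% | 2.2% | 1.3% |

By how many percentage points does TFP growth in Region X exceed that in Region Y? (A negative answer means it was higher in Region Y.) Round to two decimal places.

1.35 percentage points

Labor's share = 1 − 0.5 = 0.5.
Region X: TFP = 8.5 − 3.2 − 1.7 = 3.6%.
Region Y: TFP = 4 − 1.1 − 0.65 = 2.25%.
Difference = 3.6 − (2.25) = 1.35 pp.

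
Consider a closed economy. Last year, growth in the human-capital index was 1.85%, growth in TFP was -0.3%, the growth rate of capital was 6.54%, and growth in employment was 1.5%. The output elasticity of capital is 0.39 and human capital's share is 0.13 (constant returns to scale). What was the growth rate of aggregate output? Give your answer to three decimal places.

Labor's share = 1 − 0.39 − 0.13 = 0.48.
Capital: 0.39 × 6.54 = 2.5506 pp.
The human-capital index: 0.13 × 1.85 = 0.2405 pp.
Employment: 0.48 × 1.5 = 0.72 pp.
Output growth = -0.3 + 3.5111 = 3.2111%.

3.211%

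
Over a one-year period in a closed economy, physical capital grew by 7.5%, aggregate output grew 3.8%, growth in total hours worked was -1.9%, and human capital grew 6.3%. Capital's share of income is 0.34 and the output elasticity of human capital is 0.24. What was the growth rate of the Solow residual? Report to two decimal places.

The Solow residual grew 0.54%.

Labor's share = 1 − 0.34 − 0.24 = 0.42.
Physical capital: 0.34 × 7.5 = 2.55 pp.
Human capital: 0.24 × 6.3 = 1.512 pp.
Total hours worked: 0.42 × (-1.9) = -0.798 pp.
TFP growth = 3.8 − 3.264 = 0.536%.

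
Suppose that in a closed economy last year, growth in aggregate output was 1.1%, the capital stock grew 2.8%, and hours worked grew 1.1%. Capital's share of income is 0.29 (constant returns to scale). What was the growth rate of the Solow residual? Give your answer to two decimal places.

-0.49%

Labor's share = 1 − 0.29 = 0.71.
The capital stock: 0.29 × 2.8 = 0.812 pp.
Hours worked: 0.71 × 1.1 = 0.781 pp.
TFP growth = 1.1 − 1.593 = -0.493%.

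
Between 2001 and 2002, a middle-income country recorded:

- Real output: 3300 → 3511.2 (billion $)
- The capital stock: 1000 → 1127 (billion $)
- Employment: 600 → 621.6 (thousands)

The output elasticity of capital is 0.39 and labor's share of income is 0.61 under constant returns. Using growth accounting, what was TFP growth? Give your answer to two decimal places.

-0.75%

Real output growth = (3511.2 − 3300) / 3300 = 6.4%.
The capital stock growth = (1127 − 1000) / 1000 = 12.7%.
Employment growth = (621.6 − 600) / 600 = 3.6%.
Labor's share = 1 − 0.39 = 0.61.
The capital stock: 0.39 × 12.7 = 4.953 pp.
Employment: 0.61 × 3.6 = 2.196 pp.
TFP growth = 6.4 − 7.149 = -0.749%.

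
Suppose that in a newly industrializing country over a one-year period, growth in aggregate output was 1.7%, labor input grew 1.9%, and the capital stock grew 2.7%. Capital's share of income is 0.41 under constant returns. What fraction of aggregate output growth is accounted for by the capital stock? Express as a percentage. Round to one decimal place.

The capital stock contributed 0.41 × 2.7 = 1.107 pp.
Share of growth = 1.107 / 1.7 × 100 = 65.118%.

65.1%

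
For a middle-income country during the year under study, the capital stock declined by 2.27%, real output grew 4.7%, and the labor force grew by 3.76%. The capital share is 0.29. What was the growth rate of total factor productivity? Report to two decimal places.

Labor's share = 1 − 0.29 = 0.71.
The capital stock: 0.29 × (-2.27) = -0.6583 pp.
The labor force: 0.71 × 3.76 = 2.6696 pp.
TFP growth = 4.7 − 2.0113 = 2.6887%.

Total factor productivity growth was 2.69%.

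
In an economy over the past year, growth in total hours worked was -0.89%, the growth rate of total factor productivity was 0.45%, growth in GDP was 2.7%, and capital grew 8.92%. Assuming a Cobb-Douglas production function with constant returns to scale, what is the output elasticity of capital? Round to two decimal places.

The output elasticity of capital is 0.32.

gY = gA + α·gK + (1−α)·gL, so gY − gA − gL = α(gK − gL).
2.7 − 0.45 + 0.89 = α × (8.92 − (-0.89)).
3.14 = 9.81 α, so α = 0.3201.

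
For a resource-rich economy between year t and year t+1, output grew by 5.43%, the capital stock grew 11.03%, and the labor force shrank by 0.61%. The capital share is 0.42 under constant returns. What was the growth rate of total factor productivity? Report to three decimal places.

1.151%

Labor's share = 1 − 0.42 = 0.58.
The capital stock: 0.42 × 11.03 = 4.6326 pp.
The labor force: 0.58 × (-0.61) = -0.3538 pp.
TFP growth = 5.43 − 4.2788 = 1.1512%.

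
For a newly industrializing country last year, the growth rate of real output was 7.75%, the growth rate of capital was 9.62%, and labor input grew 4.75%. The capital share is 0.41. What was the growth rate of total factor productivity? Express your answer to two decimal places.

Labor's share = 1 − 0.41 = 0.59.
Capital: 0.41 × 9.62 = 3.9442 pp.
Labor input: 0.59 × 4.75 = 2.8025 pp.
TFP growth = 7.75 − 6.7467 = 1.0033%.

1.00%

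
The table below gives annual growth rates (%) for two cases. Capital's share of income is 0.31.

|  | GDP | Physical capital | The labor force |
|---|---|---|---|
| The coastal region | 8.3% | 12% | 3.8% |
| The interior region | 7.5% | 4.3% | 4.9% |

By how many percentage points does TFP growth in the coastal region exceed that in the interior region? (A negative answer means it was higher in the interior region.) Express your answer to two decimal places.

Labor's share = 1 − 0.31 = 0.69.
The coastal region: TFP = 8.3 − 3.72 − 2.622 = 1.958%.
The interior region: TFP = 7.5 − 1.333 − 3.381 = 2.786%.
Difference = 1.958 − (2.786) = -0.828 pp.

-0.83 percentage points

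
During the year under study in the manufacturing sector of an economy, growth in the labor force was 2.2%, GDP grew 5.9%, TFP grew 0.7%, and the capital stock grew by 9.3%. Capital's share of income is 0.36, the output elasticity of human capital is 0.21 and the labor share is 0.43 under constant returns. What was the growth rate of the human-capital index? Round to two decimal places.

Labor's share = 1 − 0.36 − 0.21 = 0.43.
gY = gA + 0.36×9.3 + 0.43×2.2 + 0.21×g.
0.21×g = 5.9 − 0.7 − 4.294 = 0.906.
g = 0.906 / 0.21 = 4.3143%.

4.31%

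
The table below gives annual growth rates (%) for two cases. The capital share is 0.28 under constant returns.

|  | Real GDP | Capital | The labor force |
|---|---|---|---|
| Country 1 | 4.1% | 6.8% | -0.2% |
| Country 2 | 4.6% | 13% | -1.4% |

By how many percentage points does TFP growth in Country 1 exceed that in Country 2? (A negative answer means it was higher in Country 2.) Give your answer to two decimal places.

Labor's share = 1 − 0.28 = 0.72.
Country 1: TFP = 4.1 − 1.904 + 0.144 = 2.34%.
Country 2: TFP = 4.6 − 3.64 + 1.008 = 1.968%.
Difference = 2.34 − (1.968) = 0.372 pp.

0.37 percentage points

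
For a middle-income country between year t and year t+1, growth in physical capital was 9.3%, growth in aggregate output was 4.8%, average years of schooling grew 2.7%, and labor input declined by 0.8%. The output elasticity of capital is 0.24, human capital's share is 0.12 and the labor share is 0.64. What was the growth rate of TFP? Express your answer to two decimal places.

TFP grew 2.76%.

Labor's share = 1 − 0.24 − 0.12 = 0.64.
Physical capital: 0.24 × 9.3 = 2.232 pp.
Average years of schooling: 0.12 × 2.7 = 0.324 pp.
Labor input: 0.64 × (-0.8) = -0.512 pp.
TFP growth = 4.8 − 2.044 = 2.756%.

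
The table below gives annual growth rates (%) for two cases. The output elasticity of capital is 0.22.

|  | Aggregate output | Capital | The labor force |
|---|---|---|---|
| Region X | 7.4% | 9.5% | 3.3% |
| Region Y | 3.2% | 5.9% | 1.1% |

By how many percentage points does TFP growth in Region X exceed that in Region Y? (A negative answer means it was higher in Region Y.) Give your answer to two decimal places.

Labor's share = 1 − 0.22 = 0.78.
Region X: TFP = 7.4 − 2.09 − 2.574 = 2.736%.
Region Y: TFP = 3.2 − 1.298 − 0.858 = 1.044%.
Difference = 2.736 − (1.044) = 1.692 pp.

1.69 percentage points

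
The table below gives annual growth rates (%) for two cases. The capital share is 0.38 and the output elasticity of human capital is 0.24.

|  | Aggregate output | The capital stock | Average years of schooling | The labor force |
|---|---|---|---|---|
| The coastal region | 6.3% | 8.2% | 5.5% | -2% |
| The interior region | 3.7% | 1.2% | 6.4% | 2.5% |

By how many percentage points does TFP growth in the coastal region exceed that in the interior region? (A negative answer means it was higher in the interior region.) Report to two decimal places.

1.87 percentage points

Labor's share = 1 − 0.38 − 0.24 = 0.38.
The coastal region: TFP = 6.3 − 3.116 − 1.32 + 0.76 = 2.624%.
The interior region: TFP = 3.7 − 0.456 − 1.536 − 0.95 = 0.758%.
Difference = 2.624 − (0.758) = 1.866 pp.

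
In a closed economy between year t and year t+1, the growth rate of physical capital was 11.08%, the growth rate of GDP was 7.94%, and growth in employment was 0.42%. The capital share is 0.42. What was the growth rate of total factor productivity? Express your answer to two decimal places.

Labor's share = 1 − 0.42 = 0.58.
Physical capital: 0.42 × 11.08 = 4.6536 pp.
Employment: 0.58 × 0.42 = 0.2436 pp.
TFP growth = 7.94 − 4.8972 = 3.0428%.

Total factor productivity growth was 3.04%.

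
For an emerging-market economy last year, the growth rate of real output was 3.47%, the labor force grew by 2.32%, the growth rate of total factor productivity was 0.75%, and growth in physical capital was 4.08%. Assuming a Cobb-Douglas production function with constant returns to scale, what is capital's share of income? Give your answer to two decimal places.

gY = gA + α·gK + (1−α)·gL, so gY − gA − gL = α(gK − gL).
3.47 − 0.75 − 2.32 = α × (4.08 − 2.32).
0.4 = 1.76 α, so α = 0.2273.

0.23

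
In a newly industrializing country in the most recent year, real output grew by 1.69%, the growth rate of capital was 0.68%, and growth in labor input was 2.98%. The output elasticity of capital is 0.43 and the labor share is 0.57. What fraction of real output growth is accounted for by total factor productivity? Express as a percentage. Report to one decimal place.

-17.8%

Labor's share = 1 − 0.43 = 0.57.
Capital: 0.43 × 0.68 = 0.2924 pp.
Labor input: 0.57 × 2.98 = 1.6986 pp.
TFP growth = 1.69 − 1.991 = -0.301%.
TFP share of growth = -0.301 / 1.69 × 100 = -17.811%.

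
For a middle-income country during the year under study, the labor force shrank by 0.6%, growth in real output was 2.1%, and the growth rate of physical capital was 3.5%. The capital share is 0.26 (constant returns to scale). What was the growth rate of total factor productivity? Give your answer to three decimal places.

1.634%

Labor's share = 1 − 0.26 = 0.74.
Physical capital: 0.26 × 3.5 = 0.91 pp.
The labor force: 0.74 × (-0.6) = -0.444 pp.
TFP growth = 2.1 − 0.466 = 1.634%.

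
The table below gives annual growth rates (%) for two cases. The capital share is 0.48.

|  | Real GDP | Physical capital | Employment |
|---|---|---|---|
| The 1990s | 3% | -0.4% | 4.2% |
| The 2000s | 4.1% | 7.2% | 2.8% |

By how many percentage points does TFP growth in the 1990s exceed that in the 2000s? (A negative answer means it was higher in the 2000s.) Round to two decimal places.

Labor's share = 1 − 0.48 = 0.52.
The 1990s: TFP = 3 + 0.192 − 2.184 = 1.008%.
The 2000s: TFP = 4.1 − 3.456 − 1.456 = -0.812%.
Difference = 1.008 − (-0.812) = 1.82 pp.

1.82 percentage points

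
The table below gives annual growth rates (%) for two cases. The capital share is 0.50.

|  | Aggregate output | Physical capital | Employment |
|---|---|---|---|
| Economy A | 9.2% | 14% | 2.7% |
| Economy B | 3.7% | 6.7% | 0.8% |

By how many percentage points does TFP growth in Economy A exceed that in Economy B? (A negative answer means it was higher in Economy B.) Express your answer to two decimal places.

0.90 percentage points

Labor's share = 1 − 0.5 = 0.5.
Economy A: TFP = 9.2 − 7 − 1.35 = 0.85%.
Economy B: TFP = 3.7 − 3.35 − 0.4 = -0.05%.
Difference = 0.85 − (-0.05) = 0.9 pp.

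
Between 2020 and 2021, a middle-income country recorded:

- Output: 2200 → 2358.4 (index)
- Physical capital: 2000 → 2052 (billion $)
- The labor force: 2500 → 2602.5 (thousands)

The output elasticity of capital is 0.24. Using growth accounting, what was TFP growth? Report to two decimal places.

TFP growth was 3.46%.

Output growth = (2358.4 − 2200) / 2200 = 7.2%.
Physical capital growth = (2052 − 2000) / 2000 = 2.6%.
The labor force growth = (2602.5 − 2500) / 2500 = 4.1%.
Labor's share = 1 − 0.24 = 0.76.
Physical capital: 0.24 × 2.6 = 0.624 pp.
The labor force: 0.76 × 4.1 = 3.116 pp.
TFP growth = 7.2 − 3.74 = 3.46%.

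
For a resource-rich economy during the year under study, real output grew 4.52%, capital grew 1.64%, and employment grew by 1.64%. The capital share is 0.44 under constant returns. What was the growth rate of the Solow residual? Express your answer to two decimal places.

2.88%

Labor's share = 1 − 0.44 = 0.56.
Capital: 0.44 × 1.64 = 0.7216 pp.
Employment: 0.56 × 1.64 = 0.9184 pp.
TFP growth = 4.52 − 1.64 = 2.88%.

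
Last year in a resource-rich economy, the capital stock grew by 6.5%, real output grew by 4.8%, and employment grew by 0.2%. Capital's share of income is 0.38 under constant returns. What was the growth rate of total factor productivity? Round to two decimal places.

Total factor productivity growth was 2.21%.

Labor's share = 1 − 0.38 = 0.62.
The capital stock: 0.38 × 6.5 = 2.47 pp.
Employment: 0.62 × 0.2 = 0.124 pp.
TFP growth = 4.8 − 2.594 = 2.206%.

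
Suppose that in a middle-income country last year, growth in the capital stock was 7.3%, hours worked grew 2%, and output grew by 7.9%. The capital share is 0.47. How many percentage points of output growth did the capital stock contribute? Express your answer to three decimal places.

3.431 percentage points

Contribution = share × growth = 0.47 × 7.3 = 3.431 pp.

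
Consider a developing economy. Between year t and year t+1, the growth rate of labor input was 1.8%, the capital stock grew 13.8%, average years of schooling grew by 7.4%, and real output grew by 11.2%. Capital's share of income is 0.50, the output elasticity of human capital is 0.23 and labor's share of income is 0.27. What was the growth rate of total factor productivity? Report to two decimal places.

Total factor productivity growth was 2.11%.

Labor's share = 1 − 0.5 − 0.23 = 0.27.
The capital stock: 0.5 × 13.8 = 6.9 pp.
Average years of schooling: 0.23 × 7.4 = 1.702 pp.
Labor input: 0.27 × 1.8 = 0.486 pp.
TFP growth = 11.2 − 9.088 = 2.112%.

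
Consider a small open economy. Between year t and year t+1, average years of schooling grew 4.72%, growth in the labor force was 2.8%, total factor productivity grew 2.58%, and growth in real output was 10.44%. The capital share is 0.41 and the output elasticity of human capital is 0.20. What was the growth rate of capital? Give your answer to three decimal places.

Capital growth was 14.205%.

Labor's share = 1 − 0.41 − 0.2 = 0.39.
gY = gA + 0.2×4.72 + 0.39×2.8 + 0.41×g.
0.41×g = 10.44 − 2.58 − 2.036 = 5.824.
g = 5.824 / 0.41 = 14.20488%.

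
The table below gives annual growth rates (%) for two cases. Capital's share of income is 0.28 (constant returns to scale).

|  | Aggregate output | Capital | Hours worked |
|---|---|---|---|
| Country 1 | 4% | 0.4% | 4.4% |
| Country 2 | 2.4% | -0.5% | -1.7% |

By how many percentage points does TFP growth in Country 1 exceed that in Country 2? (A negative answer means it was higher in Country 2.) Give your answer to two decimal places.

-3.04 percentage points

Labor's share = 1 − 0.28 = 0.72.
Country 1: TFP = 4 − 0.112 − 3.168 = 0.72%.
Country 2: TFP = 2.4 + 0.14 + 1.224 = 3.764%.
Difference = 0.72 − (3.764) = -3.044 pp.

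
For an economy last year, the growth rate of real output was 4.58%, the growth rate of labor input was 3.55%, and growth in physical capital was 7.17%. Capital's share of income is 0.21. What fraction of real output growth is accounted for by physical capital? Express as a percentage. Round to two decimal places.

32.88%

Physical capital contributed 0.21 × 7.17 = 1.5057 pp.
Share of growth = 1.5057 / 4.58 × 100 = 32.8755%.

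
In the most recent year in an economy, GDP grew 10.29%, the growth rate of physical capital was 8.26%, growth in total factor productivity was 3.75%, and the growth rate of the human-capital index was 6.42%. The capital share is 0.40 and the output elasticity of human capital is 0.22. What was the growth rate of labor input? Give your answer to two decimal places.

4.80%

Labor's share = 1 − 0.4 − 0.22 = 0.38.
gY = gA + 0.4×8.26 + 0.22×6.42 + 0.38×g.
0.38×g = 10.29 − 3.75 − 4.7164 = 1.8236.
g = 1.8236 / 0.38 = 4.7989%.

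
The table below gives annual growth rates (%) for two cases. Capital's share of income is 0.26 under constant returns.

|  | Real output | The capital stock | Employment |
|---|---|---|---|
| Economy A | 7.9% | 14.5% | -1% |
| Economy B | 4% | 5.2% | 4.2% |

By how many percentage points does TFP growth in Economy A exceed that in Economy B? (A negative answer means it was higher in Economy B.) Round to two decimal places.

5.33 percentage points

Labor's share = 1 − 0.26 = 0.74.
Economy A: TFP = 7.9 − 3.77 + 0.74 = 4.87%.
Economy B: TFP = 4 − 1.352 − 3.108 = -0.46%.
Difference = 4.87 − (-0.46) = 5.33 pp.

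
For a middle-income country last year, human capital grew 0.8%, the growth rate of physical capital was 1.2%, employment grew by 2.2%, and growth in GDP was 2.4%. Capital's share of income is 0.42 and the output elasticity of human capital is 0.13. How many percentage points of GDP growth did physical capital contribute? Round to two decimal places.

Contribution = share × growth = 0.42 × 1.2 = 0.504 pp.

0.50 percentage points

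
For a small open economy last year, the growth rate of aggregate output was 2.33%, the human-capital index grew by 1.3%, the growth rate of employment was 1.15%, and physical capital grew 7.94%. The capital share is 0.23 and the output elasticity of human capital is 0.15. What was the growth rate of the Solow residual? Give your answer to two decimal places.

Labor's share = 1 − 0.23 − 0.15 = 0.62.
Physical capital: 0.23 × 7.94 = 1.8262 pp.
The human-capital index: 0.15 × 1.3 = 0.195 pp.
Employment: 0.62 × 1.15 = 0.713 pp.
TFP growth = 2.33 − 2.7342 = -0.4042%.

-0.40%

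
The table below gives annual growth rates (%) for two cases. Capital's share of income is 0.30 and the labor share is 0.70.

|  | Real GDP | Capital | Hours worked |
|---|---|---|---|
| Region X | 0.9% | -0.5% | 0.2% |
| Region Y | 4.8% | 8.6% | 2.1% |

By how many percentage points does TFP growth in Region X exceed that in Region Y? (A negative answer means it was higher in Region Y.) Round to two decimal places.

0.16 percentage points

Labor's share = 1 − 0.3 = 0.7.
Region X: TFP = 0.9 + 0.15 − 0.14 = 0.91%.
Region Y: TFP = 4.8 − 2.58 − 1.47 = 0.75%.
Difference = 0.91 − (0.75) = 0.16 pp.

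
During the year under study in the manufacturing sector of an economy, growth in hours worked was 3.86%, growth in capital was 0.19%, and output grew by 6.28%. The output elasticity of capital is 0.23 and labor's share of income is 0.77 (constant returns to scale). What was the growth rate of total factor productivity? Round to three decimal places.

Labor's share = 1 − 0.23 = 0.77.
Capital: 0.23 × 0.19 = 0.0437 pp.
Hours worked: 0.77 × 3.86 = 2.9722 pp.
TFP growth = 6.28 − 3.0159 = 3.2641%.

3.264%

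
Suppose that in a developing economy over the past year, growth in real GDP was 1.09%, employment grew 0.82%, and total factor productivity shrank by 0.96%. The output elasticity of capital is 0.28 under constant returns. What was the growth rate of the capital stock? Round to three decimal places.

The capital stock growth was 5.213%.

Labor's share = 1 − 0.28 = 0.72.
gY = gA + 0.72×0.82 + 0.28×g.
0.28×g = 1.09 + 0.96 − 0.5904 = 1.4596.
g = 1.4596 / 0.28 = 5.21286%.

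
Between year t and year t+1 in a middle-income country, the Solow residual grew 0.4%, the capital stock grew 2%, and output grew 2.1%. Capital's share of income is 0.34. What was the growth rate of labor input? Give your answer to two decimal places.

Labor's share = 1 − 0.34 = 0.66.
gY = gA + 0.34×2 + 0.66×g.
0.66×g = 2.1 − 0.4 − 0.68 = 1.02.
g = 1.02 / 0.66 = 1.5455%.

Labor input grew 1.55%.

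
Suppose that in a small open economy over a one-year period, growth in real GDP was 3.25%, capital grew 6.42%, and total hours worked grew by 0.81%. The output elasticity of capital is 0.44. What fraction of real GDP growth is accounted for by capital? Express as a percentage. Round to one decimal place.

Capital contributed 0.44 × 6.42 = 2.8248 pp.
Share of growth = 2.8248 / 3.25 × 100 = 86.917%.

Capital accounted for 86.9% of growth.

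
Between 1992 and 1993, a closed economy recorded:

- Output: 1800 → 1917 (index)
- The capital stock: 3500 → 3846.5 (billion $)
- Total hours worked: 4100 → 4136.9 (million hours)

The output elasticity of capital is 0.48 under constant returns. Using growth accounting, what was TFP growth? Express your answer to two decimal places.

1.28%

Output growth = (1917 − 1800) / 1800 = 6.5%.
The capital stock growth = (3846.5 − 3500) / 3500 = 9.9%.
Total hours worked growth = (4136.9 − 4100) / 4100 = 0.9%.
Labor's share = 1 − 0.48 = 0.52.
The capital stock: 0.48 × 9.9 = 4.752 pp.
Total hours worked: 0.52 × 0.9 = 0.468 pp.
TFP growth = 6.5 − 5.22 = 1.28%.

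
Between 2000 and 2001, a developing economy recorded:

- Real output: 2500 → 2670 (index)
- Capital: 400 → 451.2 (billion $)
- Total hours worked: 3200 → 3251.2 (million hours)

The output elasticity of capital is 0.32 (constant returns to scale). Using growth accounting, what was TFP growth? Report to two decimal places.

Real output growth = (2670 − 2500) / 2500 = 6.8%.
Capital growth = (451.2 − 400) / 400 = 12.8%.
Total hours worked growth = (3251.2 − 3200) / 3200 = 1.6%.
Labor's share = 1 − 0.32 = 0.68.
Capital: 0.32 × 12.8 = 4.096 pp.
Total hours worked: 0.68 × 1.6 = 1.088 pp.
TFP growth = 6.8 − 5.184 = 1.616%.

1.62%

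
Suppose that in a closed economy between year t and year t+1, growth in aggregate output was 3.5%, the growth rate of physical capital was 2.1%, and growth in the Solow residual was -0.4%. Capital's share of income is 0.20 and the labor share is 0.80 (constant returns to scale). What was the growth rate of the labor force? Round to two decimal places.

The labor force grew 4.35%.

Labor's share = 1 − 0.2 = 0.8.
gY = gA + 0.2×2.1 + 0.8×g.
0.8×g = 3.5 + 0.4 − 0.42 = 3.48.
g = 3.48 / 0.8 = 4.35%.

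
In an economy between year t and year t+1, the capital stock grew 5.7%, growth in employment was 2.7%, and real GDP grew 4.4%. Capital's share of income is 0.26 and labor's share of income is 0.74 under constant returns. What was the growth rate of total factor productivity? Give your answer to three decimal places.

Total factor productivity grew 0.920%.

Labor's share = 1 − 0.26 = 0.74.
The capital stock: 0.26 × 5.7 = 1.482 pp.
Employment: 0.74 × 2.7 = 1.998 pp.
TFP growth = 4.4 − 3.48 = 0.92%.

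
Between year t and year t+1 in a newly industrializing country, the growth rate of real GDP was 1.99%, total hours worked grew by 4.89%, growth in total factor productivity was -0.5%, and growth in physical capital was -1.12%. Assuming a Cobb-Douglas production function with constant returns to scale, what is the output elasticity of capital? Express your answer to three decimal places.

0.399

gY = gA + α·gK + (1−α)·gL, so gY − gA − gL = α(gK − gL).
1.99 + 0.5 − 4.89 = α × (-1.12 − 4.89).
-2.4 = -6.01 α, so α = 0.39933.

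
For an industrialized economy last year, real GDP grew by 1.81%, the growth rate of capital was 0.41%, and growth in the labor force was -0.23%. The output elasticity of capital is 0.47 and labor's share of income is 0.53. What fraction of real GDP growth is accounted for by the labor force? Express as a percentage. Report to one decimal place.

Labor's share = 1 − 0.47 = 0.53.
The labor force contributed 0.53 × (-0.23) = -0.1219 pp.
Share of growth = -0.1219 / 1.81 × 100 = -6.735%.

The labor force accounted for -6.7% of growth.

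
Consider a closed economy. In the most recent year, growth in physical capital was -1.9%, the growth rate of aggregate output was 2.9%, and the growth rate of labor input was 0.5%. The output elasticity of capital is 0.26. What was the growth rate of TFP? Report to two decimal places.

Labor's share = 1 − 0.26 = 0.74.
Physical capital: 0.26 × (-1.9) = -0.494 pp.
Labor input: 0.74 × 0.5 = 0.37 pp.
TFP growth = 2.9 + 0.124 = 3.024%.

3.02%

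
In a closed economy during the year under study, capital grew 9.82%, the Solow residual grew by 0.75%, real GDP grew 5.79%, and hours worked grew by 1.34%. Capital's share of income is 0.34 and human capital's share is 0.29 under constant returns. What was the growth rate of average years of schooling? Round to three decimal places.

4.157%

Labor's share = 1 − 0.34 − 0.29 = 0.37.
gY = gA + 0.34×9.82 + 0.37×1.34 + 0.29×g.
0.29×g = 5.79 − 0.75 − 3.8346 = 1.2054.
g = 1.2054 / 0.29 = 4.15655%.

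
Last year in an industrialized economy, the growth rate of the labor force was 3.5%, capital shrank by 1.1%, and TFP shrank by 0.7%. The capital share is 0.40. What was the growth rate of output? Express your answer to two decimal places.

Labor's share = 1 − 0.4 = 0.6.
Capital: 0.4 × (-1.1) = -0.44 pp.
The labor force: 0.6 × 3.5 = 2.1 pp.
Output growth = -0.7 + 1.66 = 0.96%.

Output growth was 0.96%.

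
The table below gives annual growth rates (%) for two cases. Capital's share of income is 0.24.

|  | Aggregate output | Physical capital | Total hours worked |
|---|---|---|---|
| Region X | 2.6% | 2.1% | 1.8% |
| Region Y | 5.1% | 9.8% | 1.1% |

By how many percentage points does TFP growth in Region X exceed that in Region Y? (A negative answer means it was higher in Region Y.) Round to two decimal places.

Labor's share = 1 − 0.24 = 0.76.
Region X: TFP = 2.6 − 0.504 − 1.368 = 0.728%.
Region Y: TFP = 5.1 − 2.352 − 0.836 = 1.912%.
Difference = 0.728 − (1.912) = -1.184 pp.

-1.18 percentage points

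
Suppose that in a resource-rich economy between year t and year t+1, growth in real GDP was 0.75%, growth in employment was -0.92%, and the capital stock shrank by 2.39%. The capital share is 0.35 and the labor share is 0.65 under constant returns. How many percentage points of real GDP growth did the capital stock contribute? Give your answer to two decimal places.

-0.84 percentage points

Contribution = share × growth = 0.35 × (-2.39) = -0.8365 pp.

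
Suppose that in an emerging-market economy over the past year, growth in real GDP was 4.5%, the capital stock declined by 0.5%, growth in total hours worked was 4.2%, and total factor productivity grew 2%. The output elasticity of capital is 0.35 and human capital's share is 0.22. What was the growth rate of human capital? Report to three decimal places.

Labor's share = 1 − 0.35 − 0.22 = 0.43.
gY = gA + 0.35×(-0.5) + 0.43×4.2 + 0.22×g.
0.22×g = 4.5 − 2 − 1.631 = 0.869.
g = 0.869 / 0.22 = 3.95%.

Human capital grew 3.950%.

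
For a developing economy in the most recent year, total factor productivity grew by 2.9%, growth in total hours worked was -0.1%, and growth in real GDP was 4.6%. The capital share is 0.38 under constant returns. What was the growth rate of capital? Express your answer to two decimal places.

Labor's share = 1 − 0.38 = 0.62.
gY = gA + 0.62×(-0.1) + 0.38×g.
0.38×g = 4.6 − 2.9 + 0.062 = 1.762.
g = 1.762 / 0.38 = 4.6368%.

4.64%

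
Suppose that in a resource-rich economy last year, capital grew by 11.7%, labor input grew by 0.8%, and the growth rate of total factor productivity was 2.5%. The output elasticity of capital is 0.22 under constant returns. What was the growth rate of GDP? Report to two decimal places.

Labor's share = 1 − 0.22 = 0.78.
Capital: 0.22 × 11.7 = 2.574 pp.
Labor input: 0.78 × 0.8 = 0.624 pp.
Output growth = 2.5 + 3.198 = 5.698%.

5.70%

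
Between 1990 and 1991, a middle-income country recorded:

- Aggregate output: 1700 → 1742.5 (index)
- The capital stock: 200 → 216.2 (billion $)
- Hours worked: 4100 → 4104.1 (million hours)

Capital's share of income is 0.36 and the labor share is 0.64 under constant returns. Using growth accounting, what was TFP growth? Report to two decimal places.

-0.48%

Aggregate output growth = (1742.5 − 1700) / 1700 = 2.5%.
The capital stock growth = (216.2 − 200) / 200 = 8.1%.
Hours worked growth = (4104.1 − 4100) / 4100 = 0.1%.
Labor's share = 1 − 0.36 = 0.64.
The capital stock: 0.36 × 8.1 = 2.916 pp.
Hours worked: 0.64 × 0.1 = 0.064 pp.
TFP growth = 2.5 − 2.98 = -0.48%.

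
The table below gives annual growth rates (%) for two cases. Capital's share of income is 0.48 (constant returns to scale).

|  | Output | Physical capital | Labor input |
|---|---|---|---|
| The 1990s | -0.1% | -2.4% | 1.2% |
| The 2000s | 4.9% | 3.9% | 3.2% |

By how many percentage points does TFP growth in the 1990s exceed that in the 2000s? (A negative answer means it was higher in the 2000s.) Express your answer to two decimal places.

Labor's share = 1 − 0.48 = 0.52.
The 1990s: TFP = -0.1 + 1.152 − 0.624 = 0.428%.
The 2000s: TFP = 4.9 − 1.872 − 1.664 = 1.364%.
Difference = 0.428 − (1.364) = -0.936 pp.

-0.94 percentage points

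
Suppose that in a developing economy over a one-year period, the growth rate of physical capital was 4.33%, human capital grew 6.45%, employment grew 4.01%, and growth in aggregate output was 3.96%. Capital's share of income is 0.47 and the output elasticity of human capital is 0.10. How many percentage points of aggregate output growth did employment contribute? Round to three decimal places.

1.724 pp

Labor's share = 1 − 0.47 − 0.1 = 0.43.
Contribution = share × growth = 0.43 × 4.01 = 1.7243 pp.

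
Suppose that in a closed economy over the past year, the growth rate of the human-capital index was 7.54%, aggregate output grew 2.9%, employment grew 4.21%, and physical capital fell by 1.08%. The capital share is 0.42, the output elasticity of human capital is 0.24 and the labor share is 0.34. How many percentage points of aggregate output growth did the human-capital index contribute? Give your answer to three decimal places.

Contribution = share × growth = 0.24 × 7.54 = 1.8096 pp.

1.810 pp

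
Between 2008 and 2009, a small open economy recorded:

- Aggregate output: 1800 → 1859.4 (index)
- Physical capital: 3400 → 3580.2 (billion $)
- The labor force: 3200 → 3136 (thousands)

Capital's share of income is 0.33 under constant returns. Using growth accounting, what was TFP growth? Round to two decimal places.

TFP grew 2.89%.

Aggregate output growth = (1859.4 − 1800) / 1800 = 3.3%.
Physical capital growth = (3580.2 − 3400) / 3400 = 5.3%.
The labor force growth = (3136 − 3200) / 3200 = -2%.
Labor's share = 1 − 0.33 = 0.67.
Physical capital: 0.33 × 5.3 = 1.749 pp.
The labor force: 0.67 × (-2) = -1.34 pp.
TFP growth = 3.3 − 0.409 = 2.891%.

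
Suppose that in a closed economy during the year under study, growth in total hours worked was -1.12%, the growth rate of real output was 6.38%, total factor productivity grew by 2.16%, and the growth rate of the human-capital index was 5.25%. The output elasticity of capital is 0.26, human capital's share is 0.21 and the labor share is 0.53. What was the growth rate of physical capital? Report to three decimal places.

14.273%

Labor's share = 1 − 0.26 − 0.21 = 0.53.
gY = gA + 0.21×5.25 + 0.53×(-1.12) + 0.26×g.
0.26×g = 6.38 − 2.16 − 0.5089 = 3.7111.
g = 3.7111 / 0.26 = 14.27346%.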